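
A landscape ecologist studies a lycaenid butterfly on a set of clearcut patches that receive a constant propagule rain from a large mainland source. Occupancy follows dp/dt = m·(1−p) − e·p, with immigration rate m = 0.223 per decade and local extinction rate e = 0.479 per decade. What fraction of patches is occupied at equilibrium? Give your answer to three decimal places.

0.318

At equilibrium the propagule rain into empty patches balances local extinction: m(1−p*) = e·p*.
p* = m/(m+e) = 0.223/(0.223+0.479) = 0.223/0.7020 = 0.3177.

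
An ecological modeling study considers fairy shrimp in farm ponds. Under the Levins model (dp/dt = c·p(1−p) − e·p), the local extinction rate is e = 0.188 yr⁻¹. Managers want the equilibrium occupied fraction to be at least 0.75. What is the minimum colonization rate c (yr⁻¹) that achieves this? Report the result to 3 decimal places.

p* = 1 − e/c ≥ 0.75 requires e/c ≤ 0.2500, i.e. c ≥ e/0.2500.
c_min = 0.188/0.2500 = 0.7520.

0.752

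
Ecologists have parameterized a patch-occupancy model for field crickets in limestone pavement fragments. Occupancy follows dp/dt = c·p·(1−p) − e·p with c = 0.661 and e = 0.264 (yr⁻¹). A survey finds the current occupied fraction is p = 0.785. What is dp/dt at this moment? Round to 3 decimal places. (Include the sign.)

-0.096

Colonization term: c·p·(1−p) = 0.661×0.785×0.2150 = 0.11156.
Extinction term: e·p = 0.20724.
dp/dt = 0.11156 − 0.20724 = -0.09568.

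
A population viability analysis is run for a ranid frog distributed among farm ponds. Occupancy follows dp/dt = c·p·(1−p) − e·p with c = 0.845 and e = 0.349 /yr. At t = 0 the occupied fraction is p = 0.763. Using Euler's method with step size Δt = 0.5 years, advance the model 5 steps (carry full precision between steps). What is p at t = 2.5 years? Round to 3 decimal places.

0.619

Update rule: p ← p + [c·p·(1−p) − e·p]·Δt with Δt = 0.5.
step 1: Δp = -0.05674, p = 0.70626
step 2: Δp = -0.03559, p = 0.67067
step 3: Δp = -0.02371, p = 0.64695
step 4: Δp = -0.01639, p = 0.63056
step 5: Δp = -0.01161, p = 0.61895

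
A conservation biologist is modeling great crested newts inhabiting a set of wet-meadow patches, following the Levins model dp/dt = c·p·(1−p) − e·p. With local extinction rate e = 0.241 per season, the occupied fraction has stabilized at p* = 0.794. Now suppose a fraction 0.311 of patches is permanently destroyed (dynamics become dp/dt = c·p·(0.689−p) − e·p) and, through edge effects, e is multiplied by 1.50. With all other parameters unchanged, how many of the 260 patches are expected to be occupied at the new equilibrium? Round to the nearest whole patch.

99

Balance c(1−p*) = e gives c = e/(1 − 0.79400) = 0.241/0.20600 = 1.16990.
New p* = 0.689 − e/c = 0.689 − 0.36150/1.16990 = 0.38000.
Expected occupied = 260 × 0.38000 = 98.80 ≈ 99.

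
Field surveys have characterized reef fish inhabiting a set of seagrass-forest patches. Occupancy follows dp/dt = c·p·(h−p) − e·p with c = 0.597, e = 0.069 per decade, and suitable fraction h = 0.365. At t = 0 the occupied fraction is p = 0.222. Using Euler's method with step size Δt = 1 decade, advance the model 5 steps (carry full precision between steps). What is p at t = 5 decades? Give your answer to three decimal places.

Update rule: p ← p + [c·p·(h−p) − e·p]·Δt with Δt = 1.
p: 0.22200 → 0.22563  (Δp = +0.00363)
p: 0.22563 → 0.22884  (Δp = +0.00320)
p: 0.22884 → 0.23165  (Δp = +0.00281)
p: 0.23165 → 0.23411  (Δp = +0.00246)
p: 0.23411 → 0.23625  (Δp = +0.00214)

0.236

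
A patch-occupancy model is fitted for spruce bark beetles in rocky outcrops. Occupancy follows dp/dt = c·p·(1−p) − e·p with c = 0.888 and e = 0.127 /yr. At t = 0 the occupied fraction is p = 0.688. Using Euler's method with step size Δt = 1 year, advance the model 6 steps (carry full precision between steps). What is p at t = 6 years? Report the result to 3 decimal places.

0.857

Update rule: p ← p + [c·p·(1−p) − e·p]·Δt with Δt = 1.
t = 1: p = 0.68800 + (+0.10324) = 0.79124
t = 2: p = 0.79124 + (+0.04619) = 0.83743
t = 3: p = 0.83743 + (+0.01454) = 0.85197
t = 4: p = 0.85197 + (+0.00379) = 0.85576
t = 5: p = 0.85576 + (+0.00093) = 0.85669
t = 6: p = 0.85669 + (+0.00022) = 0.85691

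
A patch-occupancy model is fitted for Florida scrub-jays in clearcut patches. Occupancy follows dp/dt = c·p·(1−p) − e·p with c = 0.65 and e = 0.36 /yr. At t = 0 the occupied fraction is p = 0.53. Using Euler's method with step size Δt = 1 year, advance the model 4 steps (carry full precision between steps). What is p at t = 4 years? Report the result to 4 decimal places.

Update rule: p ← p + [c·p·(1−p) − e·p]·Δt with Δt = 1.
step 1: Δp = -0.02888, p = 0.50111
step 2: Δp = -0.01790, p = 0.48321
step 3: Δp = -0.01164, p = 0.47157
step 4: Δp = -0.00779, p = 0.46378

0.4638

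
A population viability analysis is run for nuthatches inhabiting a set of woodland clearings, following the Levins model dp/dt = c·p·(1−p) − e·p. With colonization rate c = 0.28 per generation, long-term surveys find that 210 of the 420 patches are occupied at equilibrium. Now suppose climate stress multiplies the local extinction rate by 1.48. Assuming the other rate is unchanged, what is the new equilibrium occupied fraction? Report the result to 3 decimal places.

Observed p* = 210/420 = 0.50000.
Balance c(1−p*) = e gives e = 0.28×(1 − 0.50000) = 0.14000.
New p* = 1 − e/c = 1 − 0.20720/0.28000 = 0.26000.

0.260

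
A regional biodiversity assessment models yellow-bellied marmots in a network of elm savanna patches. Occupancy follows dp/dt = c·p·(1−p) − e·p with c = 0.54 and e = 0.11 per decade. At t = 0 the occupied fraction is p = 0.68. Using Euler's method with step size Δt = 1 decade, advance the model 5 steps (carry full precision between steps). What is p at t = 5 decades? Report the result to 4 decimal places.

0.7873

Update rule: p ← p + [c·p·(1−p) − e·p]·Δt with Δt = 1.
t = 1: p = 0.68000 + (+0.04270) = 0.72270
t = 2: p = 0.72270 + (+0.02872) = 0.75142
t = 3: p = 0.75142 + (+0.01821) = 0.76963
t = 4: p = 0.76963 + (+0.01108) = 0.78071
t = 5: p = 0.78071 + (+0.00657) = 0.78728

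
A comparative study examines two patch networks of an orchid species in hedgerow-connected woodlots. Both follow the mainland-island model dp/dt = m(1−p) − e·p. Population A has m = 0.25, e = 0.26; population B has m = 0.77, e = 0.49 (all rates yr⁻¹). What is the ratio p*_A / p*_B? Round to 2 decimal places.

0.80

A: p*_A = m/(m+e) = 0.25/0.5100 = 0.4902.
B: p*_B = 0.77/1.2600 = 0.6111.
p*_A / p*_B = 0.4902/0.6111 = 0.8021.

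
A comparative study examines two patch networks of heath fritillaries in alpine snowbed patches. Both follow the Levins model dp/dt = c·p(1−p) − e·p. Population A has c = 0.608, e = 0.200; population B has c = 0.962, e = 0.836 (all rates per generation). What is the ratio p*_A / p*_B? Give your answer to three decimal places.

A: p*_A = 1 − 0.200/0.608 = 0.6711.
B: p*_B = 1 − 0.836/0.962 = 0.1310.
p*_A / p*_B = 0.6711/0.1310 = 5.1234.

5.123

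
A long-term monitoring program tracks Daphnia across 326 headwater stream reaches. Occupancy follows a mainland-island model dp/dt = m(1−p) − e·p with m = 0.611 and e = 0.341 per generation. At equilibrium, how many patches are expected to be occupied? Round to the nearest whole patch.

p* = m/(m+e) = 0.611/0.9520 = 0.6418.
Expected occupied patches = N × p* = 326 × 0.6418 = 209.23 ≈ 209.

209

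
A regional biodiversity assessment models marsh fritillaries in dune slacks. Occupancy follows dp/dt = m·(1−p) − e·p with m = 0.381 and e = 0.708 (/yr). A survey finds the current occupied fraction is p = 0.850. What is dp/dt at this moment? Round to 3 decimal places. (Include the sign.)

Colonization term: m·(1−p) = 0.381×0.1500 = 0.05715.
Extinction term: e·p = 0.60180.
dp/dt = 0.05715 − 0.60180 = -0.54465.

-0.545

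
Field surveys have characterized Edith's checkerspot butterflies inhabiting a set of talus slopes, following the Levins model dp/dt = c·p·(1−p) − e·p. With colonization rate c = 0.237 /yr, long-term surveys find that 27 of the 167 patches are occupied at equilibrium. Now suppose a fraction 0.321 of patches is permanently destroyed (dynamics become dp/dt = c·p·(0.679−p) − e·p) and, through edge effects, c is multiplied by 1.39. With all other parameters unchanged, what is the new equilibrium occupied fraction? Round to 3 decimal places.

Observed p* = 27/167 = 0.16168.
Balance c(1−p*) = e gives e = 0.237×(1 − 0.16168) = 0.19868.
New p* = 0.679 − e/c = 0.679 − 0.19868/0.32943 = 0.07590.

0.076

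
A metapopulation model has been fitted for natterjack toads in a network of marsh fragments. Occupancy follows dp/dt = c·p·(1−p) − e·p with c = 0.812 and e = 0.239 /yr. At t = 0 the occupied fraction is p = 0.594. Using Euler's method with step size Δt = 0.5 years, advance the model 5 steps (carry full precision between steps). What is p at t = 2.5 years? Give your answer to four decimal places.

Update rule: p ← p + [c·p·(1−p) − e·p]·Δt with Δt = 0.5.
step 1: Δp = +0.02693, p = 0.62093
step 2: Δp = +0.02136, p = 0.64229
step 3: Δp = +0.01653, p = 0.65882
step 4: Δp = +0.01253, p = 0.67135
step 5: Δp = +0.00935, p = 0.68070

0.6807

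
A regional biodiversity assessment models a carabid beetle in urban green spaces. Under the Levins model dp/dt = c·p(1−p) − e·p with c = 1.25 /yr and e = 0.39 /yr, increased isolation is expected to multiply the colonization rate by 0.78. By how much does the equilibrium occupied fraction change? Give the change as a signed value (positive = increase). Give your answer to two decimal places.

Before: p* = 1 − 0.39/1.25 = 0.6880.
After the change, c = 0.975, e = 0.39, so p* = 1 − 0.39/0.975 = 0.6000.
Δp* = 0.6000 − 0.6880 = -0.0880.

-0.09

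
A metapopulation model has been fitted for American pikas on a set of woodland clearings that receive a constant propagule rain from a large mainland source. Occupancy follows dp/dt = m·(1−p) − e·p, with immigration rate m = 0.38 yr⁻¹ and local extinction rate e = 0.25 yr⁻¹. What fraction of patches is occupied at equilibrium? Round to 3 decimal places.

0.603

At equilibrium the propagule rain into empty patches balances local extinction: m(1−p*) = e·p*.
p* = m/(m+e) = 0.38/(0.38+0.25) = 0.38/0.6300 = 0.6032.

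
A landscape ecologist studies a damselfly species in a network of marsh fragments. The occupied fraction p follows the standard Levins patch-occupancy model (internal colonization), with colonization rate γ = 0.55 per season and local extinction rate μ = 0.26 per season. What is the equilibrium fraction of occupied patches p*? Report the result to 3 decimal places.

0.527

Setting dp/dt = 0 and dividing through by p* gives γ·(1−p*) = μ.
So p* = 1 − μ/γ = 1 − 0.26/0.55 = 1 − 0.4727 = 0.5273.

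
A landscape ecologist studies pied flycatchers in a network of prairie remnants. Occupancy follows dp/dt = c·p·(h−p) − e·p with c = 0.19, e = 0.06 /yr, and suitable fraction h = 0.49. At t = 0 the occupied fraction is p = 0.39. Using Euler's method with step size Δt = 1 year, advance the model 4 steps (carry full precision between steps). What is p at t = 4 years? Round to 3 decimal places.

Update rule: p ← p + [c·p·(h−p) − e·p]·Δt with Δt = 1.
step 1: Δp = -0.01599, p = 0.37401
step 2: Δp = -0.01420, p = 0.35981
step 3: Δp = -0.01269, p = 0.34712
step 4: Δp = -0.01140, p = 0.33572

0.336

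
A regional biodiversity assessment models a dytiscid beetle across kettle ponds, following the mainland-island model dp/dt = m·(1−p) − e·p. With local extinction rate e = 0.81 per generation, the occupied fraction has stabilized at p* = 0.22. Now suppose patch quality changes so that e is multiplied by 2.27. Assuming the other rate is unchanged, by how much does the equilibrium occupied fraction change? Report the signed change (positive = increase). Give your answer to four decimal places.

Balance m(1−p*) = e·p* gives m = e·p*/(1−p*) = 0.81×0.22000/0.78000 = 0.22846.
New p* = m/(m+e) = 0.22846/(0.22846+1.83870) = 0.11052.
Δp* = 0.11052 − 0.22000 = -0.10948.

-0.1095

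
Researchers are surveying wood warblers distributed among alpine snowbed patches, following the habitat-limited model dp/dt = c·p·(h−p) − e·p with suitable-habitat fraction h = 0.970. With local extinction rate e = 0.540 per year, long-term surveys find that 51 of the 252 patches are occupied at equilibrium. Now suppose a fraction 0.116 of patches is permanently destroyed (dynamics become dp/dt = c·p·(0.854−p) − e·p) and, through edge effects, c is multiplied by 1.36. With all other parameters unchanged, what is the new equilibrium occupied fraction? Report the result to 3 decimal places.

0.290

Observed p* = 51/252 = 0.20238.
Balance c(h−p*) = e gives c = e/(0.97 − 0.20238) = 0.540/0.76762 = 0.70347.
New p* = 0.854 − e/c = 0.854 − 0.54000/0.95672 = 0.28957.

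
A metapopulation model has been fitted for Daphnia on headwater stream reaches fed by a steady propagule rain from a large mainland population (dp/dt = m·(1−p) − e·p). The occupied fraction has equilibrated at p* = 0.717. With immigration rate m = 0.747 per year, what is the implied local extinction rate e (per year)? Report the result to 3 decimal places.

0.295

At equilibrium m(1−p*) = e·p*, so e = m(1−p*)/p*.
e = 0.747 × 0.2830 / 0.717 = 0.2948.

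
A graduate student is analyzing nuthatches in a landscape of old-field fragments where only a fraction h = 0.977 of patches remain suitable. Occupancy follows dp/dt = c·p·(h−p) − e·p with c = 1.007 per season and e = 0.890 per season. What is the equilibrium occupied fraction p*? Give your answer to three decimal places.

Setting dp/dt = 0 and dividing by p* gives c·(h−p*) = e.
So p* = h − e/c = 0.977 − 0.890/1.007 = 0.977 − 0.8838 = 0.0932.

0.093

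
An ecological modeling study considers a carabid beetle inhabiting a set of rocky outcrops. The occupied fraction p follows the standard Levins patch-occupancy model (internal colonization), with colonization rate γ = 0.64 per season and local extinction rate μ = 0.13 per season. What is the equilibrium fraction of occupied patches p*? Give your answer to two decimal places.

0.80

Setting dp/dt = 0 and dividing through by p* gives γ·(1−p*) = μ.
So p* = 1 − μ/γ = 1 − 0.13/0.64 = 1 − 0.2031 = 0.7969.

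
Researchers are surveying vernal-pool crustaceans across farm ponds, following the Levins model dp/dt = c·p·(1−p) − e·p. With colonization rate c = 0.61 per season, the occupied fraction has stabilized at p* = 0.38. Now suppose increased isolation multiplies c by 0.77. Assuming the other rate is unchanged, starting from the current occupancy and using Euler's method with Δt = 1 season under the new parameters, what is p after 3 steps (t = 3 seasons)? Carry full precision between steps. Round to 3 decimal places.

Balance c(1−p*) = e gives e = 0.61×(1 − 0.38000) = 0.37820.
Starting from p₀ = 0.38000; update p ← p + (dp/dt)·Δt with the new parameters.
p: 0.38000 → 0.34695  (Δp = -0.03305)
p: 0.34695 → 0.32215  (Δp = -0.02479)
p: 0.32215 → 0.30288  (Δp = -0.01927)

0.303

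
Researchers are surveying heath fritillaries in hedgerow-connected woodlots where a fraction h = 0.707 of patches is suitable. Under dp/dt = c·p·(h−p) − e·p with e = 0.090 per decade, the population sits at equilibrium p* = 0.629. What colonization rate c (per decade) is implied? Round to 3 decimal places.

1.154

At equilibrium c(h−p*) = e, so c = e/(h−p*).
c = 0.090/(0.707 − 0.629) = 0.090/0.0780 = 1.1538.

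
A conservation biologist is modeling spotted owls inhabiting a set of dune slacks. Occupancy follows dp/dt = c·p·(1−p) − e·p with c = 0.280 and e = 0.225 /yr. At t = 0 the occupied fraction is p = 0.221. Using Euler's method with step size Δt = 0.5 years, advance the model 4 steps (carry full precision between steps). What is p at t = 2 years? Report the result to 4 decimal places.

0.2181

Update rule: p ← p + [c·p·(1−p) − e·p]·Δt with Δt = 0.5.
p: 0.22100 → 0.22024  (Δp = -0.00076)
p: 0.22024 → 0.21951  (Δp = -0.00073)
p: 0.21951 → 0.21880  (Δp = -0.00071)
p: 0.21880 → 0.21811  (Δp = -0.00069)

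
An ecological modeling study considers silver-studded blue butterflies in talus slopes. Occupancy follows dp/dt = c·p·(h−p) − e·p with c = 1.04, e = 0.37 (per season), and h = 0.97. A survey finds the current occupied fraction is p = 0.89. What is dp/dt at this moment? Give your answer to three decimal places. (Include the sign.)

Colonization term: c·p·(h−p) = 1.04×0.89×0.0800 = 0.07405.
Extinction term: e·p = 0.32930.
dp/dt = 0.07405 − 0.32930 = -0.25525.

-0.255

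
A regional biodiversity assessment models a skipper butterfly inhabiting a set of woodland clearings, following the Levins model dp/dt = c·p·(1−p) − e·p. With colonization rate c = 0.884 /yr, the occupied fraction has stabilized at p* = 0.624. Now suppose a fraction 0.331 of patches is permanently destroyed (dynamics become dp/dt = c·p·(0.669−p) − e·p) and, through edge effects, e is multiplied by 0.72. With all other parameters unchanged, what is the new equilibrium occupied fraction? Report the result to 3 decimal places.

Balance c(1−p*) = e gives e = 0.884×(1 − 0.62400) = 0.33238.
New p* = 0.669 − e/c = 0.669 − 0.23931/0.88400 = 0.39829.

0.398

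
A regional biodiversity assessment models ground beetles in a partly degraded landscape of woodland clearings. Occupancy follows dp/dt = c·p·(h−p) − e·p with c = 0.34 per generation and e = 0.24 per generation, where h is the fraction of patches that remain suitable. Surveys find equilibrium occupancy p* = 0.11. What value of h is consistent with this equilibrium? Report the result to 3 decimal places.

At equilibrium c(h−p*) = e, so h = p* + e/c.
h = 0.11 + 0.24/0.34 = 0.11 + 0.7059 = 0.8159.

0.816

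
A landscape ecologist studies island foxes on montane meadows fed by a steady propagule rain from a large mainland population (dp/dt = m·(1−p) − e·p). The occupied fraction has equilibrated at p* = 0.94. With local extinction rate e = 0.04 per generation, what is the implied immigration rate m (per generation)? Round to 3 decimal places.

At equilibrium m(1−p*) = e·p*, so m = e·p*/(1−p*).
m = 0.04 × 0.94 / 0.0600 = 0.0376/0.0600 = 0.6267.

0.627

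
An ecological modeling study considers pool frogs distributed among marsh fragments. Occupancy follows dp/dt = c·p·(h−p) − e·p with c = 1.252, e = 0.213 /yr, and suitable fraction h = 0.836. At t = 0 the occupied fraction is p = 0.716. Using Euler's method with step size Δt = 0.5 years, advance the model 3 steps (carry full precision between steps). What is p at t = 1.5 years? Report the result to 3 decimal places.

0.675

Update rule: p ← p + [c·p·(h−p) − e·p]·Δt with Δt = 0.5.
  1  |  dp/dt·Δt = -0.022468  |  p_1 = 0.693532
  2  |  dp/dt·Δt = -0.012008  |  p_2 = 0.681523
  3  |  dp/dt·Δt = -0.006677  |  p_3 = 0.674846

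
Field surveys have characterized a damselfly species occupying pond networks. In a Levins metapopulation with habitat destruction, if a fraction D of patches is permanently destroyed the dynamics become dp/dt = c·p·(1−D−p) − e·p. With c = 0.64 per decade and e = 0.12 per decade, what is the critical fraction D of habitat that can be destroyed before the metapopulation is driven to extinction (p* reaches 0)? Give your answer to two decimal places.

The nontrivial equilibrium is p* = (1−D) − e/c; extinction occurs when this hits zero.
So D_crit = 1 − e/c = 1 − 0.12/0.64 = 1 − 0.1875 = 0.8125.
This equals the undisturbed p*, a classic result of Lande's extension.

0.81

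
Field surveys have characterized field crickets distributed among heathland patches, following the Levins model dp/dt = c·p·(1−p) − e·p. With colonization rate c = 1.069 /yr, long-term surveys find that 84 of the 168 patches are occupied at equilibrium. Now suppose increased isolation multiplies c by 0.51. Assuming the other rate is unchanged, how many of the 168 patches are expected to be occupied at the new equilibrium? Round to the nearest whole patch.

3

Observed p* = 84/168 = 0.50000.
Balance c(1−p*) = e gives e = 1.069×(1 − 0.50000) = 0.53450.
New p* = 1 − e/c = 1 − 0.53450/0.54519 = 0.01961.
Expected occupied = 168 × 0.01961 = 3.29 ≈ 3.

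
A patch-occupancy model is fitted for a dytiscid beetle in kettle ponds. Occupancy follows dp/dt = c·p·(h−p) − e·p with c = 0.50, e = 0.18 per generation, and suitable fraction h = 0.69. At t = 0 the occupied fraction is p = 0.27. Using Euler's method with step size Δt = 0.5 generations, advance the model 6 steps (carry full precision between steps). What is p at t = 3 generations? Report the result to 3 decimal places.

0.291

Update rule: p ← p + [c·p·(h−p) − e·p]·Δt with Δt = 0.5.
t = 0.5: p = 0.27000 + (+0.00405) = 0.27405
t = 1: p = 0.27405 + (+0.00383) = 0.27788
t = 1.5: p = 0.27788 + (+0.00362) = 0.28150
t = 2: p = 0.28150 + (+0.00341) = 0.28492
t = 2.5: p = 0.28492 + (+0.00321) = 0.28813
t = 3: p = 0.28813 + (+0.00302) = 0.29114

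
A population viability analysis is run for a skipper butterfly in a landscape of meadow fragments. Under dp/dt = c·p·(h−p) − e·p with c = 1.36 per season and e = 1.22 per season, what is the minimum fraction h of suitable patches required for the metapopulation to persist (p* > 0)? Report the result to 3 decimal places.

0.897

p* = h − e/c is positive only when h > e/c.
h_min = e/c = 1.22/1.36 = 0.8971.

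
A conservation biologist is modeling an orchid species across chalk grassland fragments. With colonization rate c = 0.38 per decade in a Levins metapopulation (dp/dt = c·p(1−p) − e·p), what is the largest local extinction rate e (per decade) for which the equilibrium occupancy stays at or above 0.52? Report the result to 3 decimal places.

1 − e/c ≥ 0.52 ⇒ e ≤ c(1 − 0.52) = 0.38 × 0.4800.
e_max = 0.1824.

0.182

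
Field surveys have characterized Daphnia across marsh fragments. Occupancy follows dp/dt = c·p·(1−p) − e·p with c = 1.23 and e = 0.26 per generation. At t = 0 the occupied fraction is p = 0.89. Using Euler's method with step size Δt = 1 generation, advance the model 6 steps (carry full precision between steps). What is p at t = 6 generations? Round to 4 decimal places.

0.7886

Update rule: p ← p + [c·p·(1−p) − e·p]·Δt with Δt = 1.
t = 1: p = 0.89000 + (-0.11098) = 0.77902
t = 2: p = 0.77902 + (+0.00920) = 0.78822
t = 3: p = 0.78822 + (+0.00039) = 0.78861
t = 4: p = 0.78861 + (+0.00001) = 0.78862
t = 5: p = 0.78862 + (+0.00000) = 0.78862
t = 6: p = 0.78862 + (+0.00000) = 0.78862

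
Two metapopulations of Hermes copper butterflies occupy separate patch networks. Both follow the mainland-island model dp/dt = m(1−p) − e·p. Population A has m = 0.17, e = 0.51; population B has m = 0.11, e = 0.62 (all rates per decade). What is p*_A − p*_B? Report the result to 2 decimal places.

A: p*_A = m/(m+e) = 0.17/0.6800 = 0.2500.
B: p*_B = 0.11/0.7300 = 0.1507.
p*_A − p*_B = 0.2500 − 0.1507 = 0.0993.

0.10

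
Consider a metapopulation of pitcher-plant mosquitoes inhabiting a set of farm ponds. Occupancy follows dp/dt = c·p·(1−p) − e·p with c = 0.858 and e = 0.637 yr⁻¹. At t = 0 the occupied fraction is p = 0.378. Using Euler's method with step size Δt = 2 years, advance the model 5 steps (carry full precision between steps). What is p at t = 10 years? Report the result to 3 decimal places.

Update rule: p ← p + [c·p·(1−p) − e·p]·Δt with Δt = 2.
p: 0.37800 → 0.29989  (Δp = -0.07811)
p: 0.29989 → 0.27811  (Δp = -0.02177)
p: 0.27811 → 0.26831  (Δp = -0.00980)
p: 0.26831 → 0.26337  (Δp = -0.00494)
p: 0.26337 → 0.26075  (Δp = -0.00262)

0.261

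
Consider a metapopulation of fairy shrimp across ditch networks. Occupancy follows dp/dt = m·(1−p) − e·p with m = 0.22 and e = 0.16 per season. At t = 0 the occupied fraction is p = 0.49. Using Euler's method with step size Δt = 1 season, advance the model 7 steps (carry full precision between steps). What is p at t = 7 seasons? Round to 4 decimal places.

0.5758

Update rule: p ← p + [m·(1−p) − e·p]·Δt with Δt = 1.
step 1: Δp = +0.03380, p = 0.52380
step 2: Δp = +0.02096, p = 0.54476
step 3: Δp = +0.01299, p = 0.55775
step 4: Δp = +0.00806, p = 0.56580
step 5: Δp = +0.00499, p = 0.57080
step 6: Δp = +0.00310, p = 0.57390
step 7: Δp = +0.00192, p = 0.57581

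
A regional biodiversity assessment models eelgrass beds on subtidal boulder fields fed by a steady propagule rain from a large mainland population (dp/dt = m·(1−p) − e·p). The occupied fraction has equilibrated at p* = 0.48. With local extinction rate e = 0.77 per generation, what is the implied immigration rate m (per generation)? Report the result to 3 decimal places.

At equilibrium m(1−p*) = e·p*, so m = e·p*/(1−p*).
m = 0.77 × 0.48 / 0.5200 = 0.3696/0.5200 = 0.7108.

0.711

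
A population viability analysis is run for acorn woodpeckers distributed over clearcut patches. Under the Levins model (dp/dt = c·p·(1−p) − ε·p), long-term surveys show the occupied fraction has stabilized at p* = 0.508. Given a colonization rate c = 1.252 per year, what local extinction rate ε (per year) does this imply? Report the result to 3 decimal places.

At equilibrium c(1−p*) = ε.
ε = 1.252 × (1 − 0.508) = 1.252 × 0.4920 = 0.6160.

0.616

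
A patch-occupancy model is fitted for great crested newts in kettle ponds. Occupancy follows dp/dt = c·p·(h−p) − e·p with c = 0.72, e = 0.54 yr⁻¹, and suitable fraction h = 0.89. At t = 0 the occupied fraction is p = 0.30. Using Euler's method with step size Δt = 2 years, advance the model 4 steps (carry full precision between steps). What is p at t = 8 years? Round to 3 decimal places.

0.172

Update rule: p ← p + [c·p·(h−p) − e·p]·Δt with Δt = 2.
step 1: Δp = -0.06912, p = 0.23088
step 2: Δp = -0.03021, p = 0.20067
step 3: Δp = -0.01753, p = 0.18314
step 4: Δp = -0.01138, p = 0.17176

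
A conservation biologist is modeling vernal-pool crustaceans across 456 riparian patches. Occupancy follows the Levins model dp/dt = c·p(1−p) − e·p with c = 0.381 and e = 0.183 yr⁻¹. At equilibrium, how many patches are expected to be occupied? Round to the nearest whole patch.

237

p* = 1 − e/c = 1 − 0.183/0.381 = 0.5197.
Expected occupied patches = N × p* = 456 × 0.5197 = 236.98 ≈ 237.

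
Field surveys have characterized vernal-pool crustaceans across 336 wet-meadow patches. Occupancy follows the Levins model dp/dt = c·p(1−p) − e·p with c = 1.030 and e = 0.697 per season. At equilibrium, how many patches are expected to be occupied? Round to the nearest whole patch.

p* = 1 − e/c = 1 − 0.697/1.030 = 0.3233.
Expected occupied patches = N × p* = 336 × 0.3233 = 108.63 ≈ 109.

109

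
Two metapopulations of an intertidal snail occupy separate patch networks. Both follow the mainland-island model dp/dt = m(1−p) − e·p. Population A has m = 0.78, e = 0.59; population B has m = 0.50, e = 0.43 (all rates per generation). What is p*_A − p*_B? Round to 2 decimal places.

0.03

A: p*_A = m/(m+e) = 0.78/1.3700 = 0.5693.
B: p*_B = 0.50/0.9300 = 0.5376.
p*_A − p*_B = 0.5693 − 0.5376 = 0.0317.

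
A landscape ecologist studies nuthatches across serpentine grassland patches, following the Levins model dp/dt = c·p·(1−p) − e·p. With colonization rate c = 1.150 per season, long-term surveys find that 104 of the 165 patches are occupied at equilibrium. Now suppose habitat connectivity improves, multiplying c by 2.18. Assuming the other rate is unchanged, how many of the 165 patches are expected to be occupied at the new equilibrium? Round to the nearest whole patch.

Observed p* = 104/165 = 0.63030.
Balance c(1−p*) = e gives e = 1.150×(1 − 0.63030) = 0.42516.
New p* = 1 − e/c = 1 − 0.42516/2.50700 = 0.83041.
Expected occupied = 165 × 0.83041 = 137.02 ≈ 137.

137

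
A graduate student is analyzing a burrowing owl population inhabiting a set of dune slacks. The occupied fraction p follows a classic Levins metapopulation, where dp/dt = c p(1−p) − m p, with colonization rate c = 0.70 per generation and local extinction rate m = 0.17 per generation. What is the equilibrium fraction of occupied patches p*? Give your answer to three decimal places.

0.757

At equilibrium, colonization balances extinction: c·p*·(1−p*) = m·p*.
So p* = 1 − m/c = 1 − 0.17/0.70 = 1 − 0.2429 = 0.7571.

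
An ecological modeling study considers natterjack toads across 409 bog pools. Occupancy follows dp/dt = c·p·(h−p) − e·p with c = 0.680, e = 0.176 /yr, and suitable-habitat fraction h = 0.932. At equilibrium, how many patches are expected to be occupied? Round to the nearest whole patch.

p* = h − e/c = 0.932 − 0.2588 = 0.6732.
Expected occupied patches = N × p* = 409 × 0.6732 = 275.33 ≈ 275.

275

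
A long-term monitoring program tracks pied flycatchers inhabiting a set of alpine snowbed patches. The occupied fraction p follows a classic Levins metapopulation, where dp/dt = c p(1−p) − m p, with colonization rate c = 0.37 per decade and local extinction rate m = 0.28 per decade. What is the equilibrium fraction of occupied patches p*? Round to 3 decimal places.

0.243

Setting dp/dt = 0 and dividing through by p* gives c·(1−p*) = m.
So p* = 1 − m/c = 1 − 0.28/0.37 = 1 − 0.7568 = 0.2432.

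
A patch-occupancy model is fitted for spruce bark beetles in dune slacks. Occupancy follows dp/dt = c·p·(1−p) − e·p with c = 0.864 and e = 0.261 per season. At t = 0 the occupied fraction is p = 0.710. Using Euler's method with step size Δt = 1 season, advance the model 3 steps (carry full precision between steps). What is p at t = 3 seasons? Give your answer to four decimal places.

Update rule: p ← p + [c·p·(1−p) − e·p]·Δt with Δt = 1.
  1  |  dp/dt·Δt = -0.007412  |  p_1 = 0.702588
  2  |  dp/dt·Δt = -0.002835  |  p_2 = 0.699752
  3  |  dp/dt·Δt = -0.001110  |  p_3 = 0.698642

0.6986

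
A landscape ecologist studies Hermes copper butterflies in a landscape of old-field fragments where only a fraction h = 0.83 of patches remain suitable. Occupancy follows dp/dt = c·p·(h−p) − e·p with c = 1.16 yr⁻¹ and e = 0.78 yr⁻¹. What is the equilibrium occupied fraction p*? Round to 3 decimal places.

Setting dp/dt = 0 and dividing by p* gives c·(h−p*) = e.
So p* = h − e/c = 0.83 − 0.78/1.16 = 0.83 − 0.6724 = 0.1576.

0.158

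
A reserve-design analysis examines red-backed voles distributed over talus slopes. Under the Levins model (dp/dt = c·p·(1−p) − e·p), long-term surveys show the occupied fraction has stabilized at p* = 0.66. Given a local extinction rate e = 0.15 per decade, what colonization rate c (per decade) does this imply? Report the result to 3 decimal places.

At equilibrium c(1−p*) = e, so c = e/(1−p*).
c = 0.15/(1 − 0.66) = 0.15/0.3400 = 0.4412.

0.441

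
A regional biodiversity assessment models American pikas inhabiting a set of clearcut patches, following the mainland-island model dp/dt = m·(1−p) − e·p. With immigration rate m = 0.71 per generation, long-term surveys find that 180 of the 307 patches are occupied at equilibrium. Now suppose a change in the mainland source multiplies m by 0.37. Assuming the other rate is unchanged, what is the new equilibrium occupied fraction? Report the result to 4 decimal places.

0.3440

Observed p* = 180/307 = 0.58632.
Balance m(1−p*) = e·p* gives e = m(1−p*)/p* = 0.71×0.41368/0.58632 = 0.50094.
New p* = m/(m+e) = 0.26270/(0.26270+0.50094) = 0.34401.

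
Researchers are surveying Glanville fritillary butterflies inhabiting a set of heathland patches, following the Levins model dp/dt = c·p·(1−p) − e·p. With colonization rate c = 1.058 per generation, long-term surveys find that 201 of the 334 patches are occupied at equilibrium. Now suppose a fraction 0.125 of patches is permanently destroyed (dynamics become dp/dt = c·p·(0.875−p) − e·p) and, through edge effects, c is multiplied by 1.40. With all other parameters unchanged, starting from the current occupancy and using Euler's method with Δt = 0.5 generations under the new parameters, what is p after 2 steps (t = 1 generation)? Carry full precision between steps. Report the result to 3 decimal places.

Observed p* = 201/334 = 0.60180.
Balance c(1−p*) = e gives e = 1.058×(1 − 0.60180) = 0.42130.
Starting from p₀ = 0.60180; update p ← p + (dp/dt)·Δt with the new parameters.
t = 0.5: p = 0.60180 + (-0.00500) = 0.59679
t = 1: p = 0.59679 + (-0.00275) = 0.59404

0.594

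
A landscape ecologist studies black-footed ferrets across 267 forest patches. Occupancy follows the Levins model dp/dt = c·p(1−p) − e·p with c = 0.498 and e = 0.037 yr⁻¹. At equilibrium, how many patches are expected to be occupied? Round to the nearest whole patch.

247

p* = 1 − e/c = 1 − 0.037/0.498 = 0.9257.
Expected occupied patches = N × p* = 267 × 0.9257 = 247.16 ≈ 247.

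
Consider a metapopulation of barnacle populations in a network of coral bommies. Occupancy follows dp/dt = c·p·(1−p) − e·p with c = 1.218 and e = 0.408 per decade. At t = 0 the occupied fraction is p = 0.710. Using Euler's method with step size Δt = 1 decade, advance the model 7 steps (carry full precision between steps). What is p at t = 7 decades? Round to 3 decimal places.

0.665

Update rule: p ← p + [c·p·(1−p) − e·p]·Δt with Δt = 1.
step 1: Δp = -0.03889, p = 0.67111
step 2: Δp = -0.00497, p = 0.66614
step 3: Δp = -0.00090, p = 0.66523
step 4: Δp = -0.00017, p = 0.66506
step 5: Δp = -0.00003, p = 0.66503
step 6: Δp = -0.00001, p = 0.66503
step 7: Δp = -0.00000, p = 0.66502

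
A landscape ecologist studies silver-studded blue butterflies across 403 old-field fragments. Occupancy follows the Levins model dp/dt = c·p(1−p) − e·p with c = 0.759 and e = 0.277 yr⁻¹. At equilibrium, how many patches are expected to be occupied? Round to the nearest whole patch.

256

p* = 1 − e/c = 1 − 0.277/0.759 = 0.6350.
Expected occupied patches = N × p* = 403 × 0.6350 = 255.92 ≈ 256.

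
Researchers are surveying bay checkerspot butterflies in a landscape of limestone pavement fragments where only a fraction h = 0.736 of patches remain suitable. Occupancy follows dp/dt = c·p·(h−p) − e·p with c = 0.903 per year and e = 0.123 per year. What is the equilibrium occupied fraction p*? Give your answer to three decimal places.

0.600

Setting dp/dt = 0 and dividing by p* gives c·(h−p*) = e.
So p* = h − e/c = 0.736 − 0.123/0.903 = 0.736 − 0.1362 = 0.5998.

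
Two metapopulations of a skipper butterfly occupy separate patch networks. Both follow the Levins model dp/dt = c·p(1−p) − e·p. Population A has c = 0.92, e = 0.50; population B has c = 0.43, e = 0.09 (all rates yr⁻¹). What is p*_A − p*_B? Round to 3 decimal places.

-0.334

A: p*_A = 1 − 0.50/0.92 = 0.4565.
B: p*_B = 1 − 0.09/0.43 = 0.7907.
p*_A − p*_B = 0.4565 − 0.7907 = -0.3342.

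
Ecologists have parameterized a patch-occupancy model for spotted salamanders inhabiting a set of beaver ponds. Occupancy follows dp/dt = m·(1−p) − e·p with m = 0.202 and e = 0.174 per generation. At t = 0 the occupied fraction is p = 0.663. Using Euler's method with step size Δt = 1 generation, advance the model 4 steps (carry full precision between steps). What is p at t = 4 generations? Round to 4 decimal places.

Update rule: p ← p + [m·(1−p) − e·p]·Δt with Δt = 1.
step 1: Δp = -0.04729, p = 0.61571
step 2: Δp = -0.02951, p = 0.58620
step 3: Δp = -0.01841, p = 0.56779
step 4: Δp = -0.01149, p = 0.55630

0.5563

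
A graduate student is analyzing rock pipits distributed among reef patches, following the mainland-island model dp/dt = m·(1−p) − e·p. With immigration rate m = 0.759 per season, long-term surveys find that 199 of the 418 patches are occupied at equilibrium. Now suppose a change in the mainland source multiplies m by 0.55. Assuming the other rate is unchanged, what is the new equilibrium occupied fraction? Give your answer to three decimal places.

0.333

Observed p* = 199/418 = 0.47608.
Balance m(1−p*) = e·p* gives e = m(1−p*)/p* = 0.759×0.52392/0.47608 = 0.83527.
New p* = m/(m+e) = 0.41745/(0.41745+0.83527) = 0.33323.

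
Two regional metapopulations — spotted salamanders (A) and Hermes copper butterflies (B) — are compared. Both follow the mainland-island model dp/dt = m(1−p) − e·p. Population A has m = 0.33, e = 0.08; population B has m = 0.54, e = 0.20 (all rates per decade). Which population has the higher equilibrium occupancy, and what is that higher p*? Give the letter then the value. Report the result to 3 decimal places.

A, 0.805

A: p*_A = m/(m+e) = 0.33/0.4100 = 0.8049.
B: p*_B = 0.54/0.7400 = 0.7297.
A is higher at 0.8049.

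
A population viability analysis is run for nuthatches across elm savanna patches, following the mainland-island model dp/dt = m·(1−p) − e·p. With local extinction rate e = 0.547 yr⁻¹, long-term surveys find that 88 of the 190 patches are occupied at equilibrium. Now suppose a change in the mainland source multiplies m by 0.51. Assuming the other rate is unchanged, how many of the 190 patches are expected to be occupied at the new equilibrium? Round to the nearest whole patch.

Observed p* = 88/190 = 0.46316.
Balance m(1−p*) = e·p* gives m = e·p*/(1−p*) = 0.547×0.46316/0.53684 = 0.47193.
New p* = m/(m+e) = 0.24068/(0.24068+0.54700) = 0.30556.
Expected occupied = 190 × 0.30556 = 58.06 ≈ 58.

58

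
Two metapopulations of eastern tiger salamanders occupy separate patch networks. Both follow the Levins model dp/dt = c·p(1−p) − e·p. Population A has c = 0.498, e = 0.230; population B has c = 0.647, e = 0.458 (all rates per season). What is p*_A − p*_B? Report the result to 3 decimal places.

0.246

A: p*_A = 1 − 0.230/0.498 = 0.5382.
B: p*_B = 1 − 0.458/0.647 = 0.2921.
p*_A − p*_B = 0.5382 − 0.2921 = 0.2460.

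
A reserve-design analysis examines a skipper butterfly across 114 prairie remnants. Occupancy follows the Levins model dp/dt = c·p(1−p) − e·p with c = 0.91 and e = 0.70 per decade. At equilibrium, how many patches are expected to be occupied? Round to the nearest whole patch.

26

p* = 1 − e/c = 1 − 0.70/0.91 = 0.2308.
Expected occupied patches = N × p* = 114 × 0.2308 = 26.31 ≈ 26.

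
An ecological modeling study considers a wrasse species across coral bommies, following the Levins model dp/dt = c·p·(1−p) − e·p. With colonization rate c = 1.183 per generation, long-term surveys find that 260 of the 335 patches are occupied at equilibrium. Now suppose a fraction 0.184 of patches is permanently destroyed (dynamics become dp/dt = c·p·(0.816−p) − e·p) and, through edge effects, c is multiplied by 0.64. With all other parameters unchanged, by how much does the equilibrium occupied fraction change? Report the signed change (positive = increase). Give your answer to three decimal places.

Observed p* = 260/335 = 0.77612.
Balance c(1−p*) = e gives e = 1.183×(1 − 0.77612) = 0.26485.
New p* = 0.816 − e/c = 0.816 − 0.26485/0.75712 = 0.46619.
Δp* = 0.46619 − 0.77612 = -0.30993.

-0.310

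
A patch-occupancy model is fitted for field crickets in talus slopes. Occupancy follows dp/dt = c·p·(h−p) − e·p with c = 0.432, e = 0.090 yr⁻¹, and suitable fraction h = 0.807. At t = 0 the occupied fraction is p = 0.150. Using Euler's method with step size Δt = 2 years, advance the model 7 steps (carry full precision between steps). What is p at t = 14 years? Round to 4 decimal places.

Update rule: p ← p + [c·p·(h−p) − e·p]·Δt with Δt = 2.
t = 2: p = 0.15000 + (+0.05815) = 0.20815
t = 4: p = 0.20815 + (+0.07023) = 0.27838
t = 6: p = 0.27838 + (+0.07704) = 0.35541
t = 8: p = 0.35541 + (+0.07470) = 0.43011
t = 10: p = 0.43011 + (+0.06264) = 0.49275
t = 12: p = 0.49275 + (+0.04509) = 0.53784
t = 14: p = 0.53784 + (+0.02827) = 0.56611

0.5661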